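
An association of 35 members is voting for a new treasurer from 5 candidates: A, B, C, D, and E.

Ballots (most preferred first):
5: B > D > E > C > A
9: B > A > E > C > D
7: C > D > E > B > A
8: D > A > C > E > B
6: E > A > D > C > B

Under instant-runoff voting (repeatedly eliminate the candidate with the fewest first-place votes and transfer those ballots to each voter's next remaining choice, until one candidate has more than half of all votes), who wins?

D

Round 1: A 0, B 14, C 7, D 8, E 6. A eliminated.
Round 2: B 14, C 7, D 8, E 6. E eliminated.
Round 3: B 14, C 7, D 14. C eliminated.
Round 4: B 14, D 21. D has a majority (≥18).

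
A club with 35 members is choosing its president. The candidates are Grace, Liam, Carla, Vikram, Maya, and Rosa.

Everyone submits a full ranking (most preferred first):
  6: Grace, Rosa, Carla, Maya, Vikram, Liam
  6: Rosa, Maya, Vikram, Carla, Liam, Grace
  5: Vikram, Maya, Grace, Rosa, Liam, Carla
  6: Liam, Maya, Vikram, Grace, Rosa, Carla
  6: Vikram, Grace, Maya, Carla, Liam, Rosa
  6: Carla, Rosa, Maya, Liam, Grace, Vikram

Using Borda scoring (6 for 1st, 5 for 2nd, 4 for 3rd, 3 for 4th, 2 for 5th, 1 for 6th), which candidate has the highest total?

Maya

Grace: 6×6 + 6×1 + 5×4 + 6×3 + 6×5 + 6×2 = 122
Liam: 6×1 + 6×2 + 5×2 + 6×6 + 6×2 + 6×3 = 94
Carla: 6×4 + 6×3 + 5×1 + 6×1 + 6×3 + 6×6 = 107
Vikram: 6×2 + 6×4 + 5×6 + 6×4 + 6×6 + 6×1 = 132
Maya: 6×3 + 6×5 + 5×5 + 6×5 + 6×4 + 6×4 = 151
Rosa: 6×5 + 6×6 + 5×3 + 6×2 + 6×1 + 6×5 = 129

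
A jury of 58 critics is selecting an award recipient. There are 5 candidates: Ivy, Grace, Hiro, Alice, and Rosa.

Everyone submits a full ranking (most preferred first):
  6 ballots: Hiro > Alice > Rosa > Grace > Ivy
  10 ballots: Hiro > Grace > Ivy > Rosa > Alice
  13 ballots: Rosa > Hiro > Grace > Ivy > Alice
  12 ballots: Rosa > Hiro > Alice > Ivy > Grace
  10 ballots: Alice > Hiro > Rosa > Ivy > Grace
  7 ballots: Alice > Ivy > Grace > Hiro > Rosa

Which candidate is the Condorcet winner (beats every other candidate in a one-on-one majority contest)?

Hiro vs Ivy: 51–7
Hiro vs Grace: 51–7
Hiro vs Alice: 41–17
Hiro vs Rosa: 33–25
Hiro beats every other candidate.

Hiro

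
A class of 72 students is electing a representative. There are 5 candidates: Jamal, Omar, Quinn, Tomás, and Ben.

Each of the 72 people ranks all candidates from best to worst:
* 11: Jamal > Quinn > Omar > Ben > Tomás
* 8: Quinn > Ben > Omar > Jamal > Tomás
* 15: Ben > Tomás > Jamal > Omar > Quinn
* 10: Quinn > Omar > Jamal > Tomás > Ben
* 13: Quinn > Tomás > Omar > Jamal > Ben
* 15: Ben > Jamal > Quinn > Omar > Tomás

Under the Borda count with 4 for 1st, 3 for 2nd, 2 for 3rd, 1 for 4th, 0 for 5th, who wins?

Quinn

Jamal: 11×4 + 8×1 + 15×2 + 10×2 + 13×1 + 15×3 = 160
Omar: 11×2 + 8×2 + 15×1 + 10×3 + 13×2 + 15×1 = 124
Quinn: 11×3 + 8×4 + 15×0 + 10×4 + 13×4 + 15×2 = 187
Tomás: 11×0 + 8×0 + 15×3 + 10×1 + 13×3 + 15×0 = 94
Ben: 11×1 + 8×3 + 15×4 + 10×0 + 13×0 + 15×4 = 155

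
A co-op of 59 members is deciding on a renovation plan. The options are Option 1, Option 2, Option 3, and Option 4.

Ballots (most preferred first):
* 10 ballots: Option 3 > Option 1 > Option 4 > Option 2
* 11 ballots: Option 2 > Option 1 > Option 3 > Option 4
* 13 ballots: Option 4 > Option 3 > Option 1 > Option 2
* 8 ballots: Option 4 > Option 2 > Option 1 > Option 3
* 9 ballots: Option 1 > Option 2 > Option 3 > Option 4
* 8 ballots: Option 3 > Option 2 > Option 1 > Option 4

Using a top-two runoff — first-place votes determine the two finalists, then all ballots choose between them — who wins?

Option 3

Round 1 first-place votes: Option 1 9, Option 2 11, Option 3 18, Option 4 21. Option 4 and Option 3 advance.
Runoff: Option 4 is ranked above Option 3 on 21 ballots, Option 3 above Option 4 on 38.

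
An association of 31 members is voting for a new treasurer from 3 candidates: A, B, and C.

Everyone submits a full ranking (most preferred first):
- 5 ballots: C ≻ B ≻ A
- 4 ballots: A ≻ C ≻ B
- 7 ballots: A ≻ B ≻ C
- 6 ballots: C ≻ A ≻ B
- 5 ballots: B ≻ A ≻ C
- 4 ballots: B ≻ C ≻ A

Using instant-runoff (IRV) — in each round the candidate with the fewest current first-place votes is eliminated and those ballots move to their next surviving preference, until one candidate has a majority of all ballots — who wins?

A

Round 1: A 11, B 9, C 11. B eliminated.
Round 2: A 16, C 15. A has a majority (≥16).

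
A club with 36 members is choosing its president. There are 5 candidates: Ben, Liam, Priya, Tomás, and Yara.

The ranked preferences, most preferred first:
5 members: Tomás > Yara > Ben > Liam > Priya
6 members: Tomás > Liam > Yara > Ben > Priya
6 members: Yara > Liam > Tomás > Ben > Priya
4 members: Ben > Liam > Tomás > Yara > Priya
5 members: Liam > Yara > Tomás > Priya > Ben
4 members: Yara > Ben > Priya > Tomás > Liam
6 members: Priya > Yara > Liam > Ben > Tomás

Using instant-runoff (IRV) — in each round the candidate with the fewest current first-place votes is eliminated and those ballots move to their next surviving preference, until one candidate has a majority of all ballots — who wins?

Yara

Round 1: Ben 4, Liam 5, Priya 6, Tomás 11, Yara 10. Ben eliminated.
Round 2: Liam 9, Priya 6, Tomás 11, Yara 10. Priya eliminated.
Round 3: Liam 9, Tomás 11, Yara 16. Liam eliminated.
Round 4: Tomás 15, Yara 21. Yara has a majority (≥19).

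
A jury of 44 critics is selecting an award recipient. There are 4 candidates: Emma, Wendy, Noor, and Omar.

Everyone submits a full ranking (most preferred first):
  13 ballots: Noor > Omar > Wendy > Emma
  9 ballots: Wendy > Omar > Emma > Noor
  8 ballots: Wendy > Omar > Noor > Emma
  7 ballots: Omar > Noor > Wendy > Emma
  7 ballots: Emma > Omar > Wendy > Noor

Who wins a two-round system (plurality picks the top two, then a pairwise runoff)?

Wendy

Round 1 first-place votes: Emma 7, Wendy 17, Noor 13, Omar 7. Wendy and Noor advance.
Runoff: Wendy is ranked above Noor on 24 ballots, Noor above Wendy on 20.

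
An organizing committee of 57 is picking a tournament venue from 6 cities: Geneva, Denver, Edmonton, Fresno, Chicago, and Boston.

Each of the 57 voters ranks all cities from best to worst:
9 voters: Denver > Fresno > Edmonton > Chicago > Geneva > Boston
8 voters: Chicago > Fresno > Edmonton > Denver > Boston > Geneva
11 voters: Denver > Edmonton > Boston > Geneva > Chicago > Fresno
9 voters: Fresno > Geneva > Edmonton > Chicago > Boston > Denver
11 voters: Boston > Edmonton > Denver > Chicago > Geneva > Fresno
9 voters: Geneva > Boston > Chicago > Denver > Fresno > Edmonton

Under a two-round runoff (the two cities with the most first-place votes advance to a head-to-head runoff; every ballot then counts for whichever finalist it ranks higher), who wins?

Round 1 first-place votes: Geneva 9, Denver 20, Edmonton 0, Fresno 9, Chicago 8, Boston 11. Denver and Boston advance.
Runoff: Denver is ranked above Boston on 28 ballots, Boston above Denver on 29.

Boston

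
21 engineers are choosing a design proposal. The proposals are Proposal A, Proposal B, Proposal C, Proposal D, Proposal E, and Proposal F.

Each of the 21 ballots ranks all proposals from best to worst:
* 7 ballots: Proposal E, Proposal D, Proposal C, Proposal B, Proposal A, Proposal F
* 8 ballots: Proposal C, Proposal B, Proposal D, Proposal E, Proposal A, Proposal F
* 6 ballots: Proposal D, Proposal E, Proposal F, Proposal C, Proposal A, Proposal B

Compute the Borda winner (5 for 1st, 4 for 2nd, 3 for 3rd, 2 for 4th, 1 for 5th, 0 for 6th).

Proposal A: 7×1 + 8×1 + 6×1 = 21
Proposal B: 7×2 + 8×4 + 6×0 = 46
Proposal C: 7×3 + 8×5 + 6×2 = 73
Proposal D: 7×4 + 8×3 + 6×5 = 82
Proposal E: 7×5 + 8×2 + 6×4 = 75
Proposal F: 7×0 + 8×0 + 6×3 = 18

Proposal D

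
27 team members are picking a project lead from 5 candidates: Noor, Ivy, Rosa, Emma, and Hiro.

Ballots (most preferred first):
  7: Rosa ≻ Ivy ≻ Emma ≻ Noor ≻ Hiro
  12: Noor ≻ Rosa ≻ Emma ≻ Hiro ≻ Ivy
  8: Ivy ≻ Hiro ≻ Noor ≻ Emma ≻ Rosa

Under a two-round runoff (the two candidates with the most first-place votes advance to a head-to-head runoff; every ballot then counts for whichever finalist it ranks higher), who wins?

Ivy

Round 1 first-place votes: Noor 12, Ivy 8, Rosa 7, Emma 0, Hiro 0. Noor and Ivy advance.
Runoff: Noor is ranked above Ivy on 12 ballots, Ivy above Noor on 15.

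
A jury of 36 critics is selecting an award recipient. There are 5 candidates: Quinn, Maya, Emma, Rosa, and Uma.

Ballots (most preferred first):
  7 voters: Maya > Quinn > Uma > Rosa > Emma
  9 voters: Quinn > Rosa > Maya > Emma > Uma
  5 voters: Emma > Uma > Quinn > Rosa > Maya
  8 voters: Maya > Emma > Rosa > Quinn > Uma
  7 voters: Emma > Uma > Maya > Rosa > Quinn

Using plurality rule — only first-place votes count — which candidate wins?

Maya

First-place votes: Quinn 9, Maya 15, Emma 12, Rosa 0, Uma 0.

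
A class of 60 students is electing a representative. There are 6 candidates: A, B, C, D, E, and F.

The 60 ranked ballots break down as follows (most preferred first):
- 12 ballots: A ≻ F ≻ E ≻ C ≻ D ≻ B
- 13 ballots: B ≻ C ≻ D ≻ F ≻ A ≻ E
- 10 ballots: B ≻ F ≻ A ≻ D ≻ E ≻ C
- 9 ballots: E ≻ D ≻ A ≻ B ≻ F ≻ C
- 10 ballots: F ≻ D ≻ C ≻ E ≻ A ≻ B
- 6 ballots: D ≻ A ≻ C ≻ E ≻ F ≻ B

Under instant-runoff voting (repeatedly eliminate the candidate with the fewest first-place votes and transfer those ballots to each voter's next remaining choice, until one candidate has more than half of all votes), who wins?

A

Round 1: A 12, B 23, C 0, D 6, E 9, F 10. C eliminated.
Round 2: A 12, B 23, D 6, E 9, F 10. D eliminated.
Round 3: A 18, B 23, E 9, F 10. E eliminated.
Round 4: A 27, B 23, F 10. F eliminated.
Round 5: A 37, B 23. A has a majority (≥31).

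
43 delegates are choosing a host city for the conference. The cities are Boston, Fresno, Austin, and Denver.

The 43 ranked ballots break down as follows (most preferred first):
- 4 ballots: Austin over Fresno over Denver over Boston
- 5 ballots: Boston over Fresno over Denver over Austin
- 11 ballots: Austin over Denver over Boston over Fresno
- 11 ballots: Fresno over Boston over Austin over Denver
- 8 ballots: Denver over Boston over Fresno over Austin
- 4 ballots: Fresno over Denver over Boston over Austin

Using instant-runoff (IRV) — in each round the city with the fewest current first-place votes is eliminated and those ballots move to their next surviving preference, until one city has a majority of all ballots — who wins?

Fresno

Round 1: Boston 5, Fresno 15, Austin 15, Denver 8. Boston eliminated.
Round 2: Fresno 20, Austin 15, Denver 8. Denver eliminated.
Round 3: Fresno 28, Austin 15. Fresno has a majority (≥22).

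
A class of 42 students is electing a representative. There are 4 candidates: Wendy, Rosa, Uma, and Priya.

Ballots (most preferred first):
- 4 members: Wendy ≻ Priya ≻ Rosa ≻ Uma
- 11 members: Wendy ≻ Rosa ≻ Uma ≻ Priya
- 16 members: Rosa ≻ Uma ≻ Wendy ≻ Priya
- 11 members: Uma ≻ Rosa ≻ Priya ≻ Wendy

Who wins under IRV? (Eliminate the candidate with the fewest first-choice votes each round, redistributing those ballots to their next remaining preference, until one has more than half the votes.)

Rosa

Round 1: Wendy 15, Rosa 16, Uma 11, Priya 0. Priya eliminated.
Round 2: Wendy 15, Rosa 16, Uma 11. Uma eliminated.
Round 3: Wendy 15, Rosa 27. Rosa has a majority (≥22).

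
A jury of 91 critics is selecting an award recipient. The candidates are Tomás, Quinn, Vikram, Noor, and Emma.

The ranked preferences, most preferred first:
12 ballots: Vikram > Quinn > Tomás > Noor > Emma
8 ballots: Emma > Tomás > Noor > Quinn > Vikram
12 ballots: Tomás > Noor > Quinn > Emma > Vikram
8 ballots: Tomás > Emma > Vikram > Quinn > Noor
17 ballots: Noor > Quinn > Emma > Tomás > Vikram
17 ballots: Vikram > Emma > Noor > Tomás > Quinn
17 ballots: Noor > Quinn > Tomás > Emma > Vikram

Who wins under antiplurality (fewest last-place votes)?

Tomás

Last-place votes: Tomás 0, Quinn 17, Vikram 54, Noor 8, Emma 12.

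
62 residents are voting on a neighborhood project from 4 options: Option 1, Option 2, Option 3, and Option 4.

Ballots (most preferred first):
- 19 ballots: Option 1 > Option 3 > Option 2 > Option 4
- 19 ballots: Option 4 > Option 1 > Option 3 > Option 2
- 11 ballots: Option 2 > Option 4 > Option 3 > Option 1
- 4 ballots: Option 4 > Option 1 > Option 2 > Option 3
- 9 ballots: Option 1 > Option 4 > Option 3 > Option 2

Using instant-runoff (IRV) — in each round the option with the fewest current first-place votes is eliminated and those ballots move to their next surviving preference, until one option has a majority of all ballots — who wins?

Option 4

Round 1: Option 1 28, Option 2 11, Option 3 0, Option 4 23. Option 3 eliminated.
Round 2: Option 1 28, Option 2 11, Option 4 23. Option 2 eliminated.
Round 3: Option 1 28, Option 4 34. Option 4 has a majority (≥32).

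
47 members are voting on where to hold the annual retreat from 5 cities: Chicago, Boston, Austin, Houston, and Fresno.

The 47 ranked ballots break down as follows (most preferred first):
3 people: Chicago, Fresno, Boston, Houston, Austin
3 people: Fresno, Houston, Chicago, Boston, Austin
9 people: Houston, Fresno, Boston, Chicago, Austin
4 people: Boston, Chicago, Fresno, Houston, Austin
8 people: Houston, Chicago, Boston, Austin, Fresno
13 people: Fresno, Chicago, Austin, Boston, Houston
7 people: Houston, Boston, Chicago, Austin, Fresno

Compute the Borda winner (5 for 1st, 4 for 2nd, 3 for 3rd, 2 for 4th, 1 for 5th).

Chicago

Chicago: 3×5 + 3×3 + 9×2 + 4×4 + 8×4 + 13×4 + 7×3 = 163
Boston: 3×3 + 3×2 + 9×3 + 4×5 + 8×3 + 13×2 + 7×4 = 140
Austin: 3×1 + 3×1 + 9×1 + 4×1 + 8×2 + 13×3 + 7×2 = 88
Houston: 3×2 + 3×4 + 9×5 + 4×2 + 8×5 + 13×1 + 7×5 = 159
Fresno: 3×4 + 3×5 + 9×4 + 4×3 + 8×1 + 13×5 + 7×1 = 155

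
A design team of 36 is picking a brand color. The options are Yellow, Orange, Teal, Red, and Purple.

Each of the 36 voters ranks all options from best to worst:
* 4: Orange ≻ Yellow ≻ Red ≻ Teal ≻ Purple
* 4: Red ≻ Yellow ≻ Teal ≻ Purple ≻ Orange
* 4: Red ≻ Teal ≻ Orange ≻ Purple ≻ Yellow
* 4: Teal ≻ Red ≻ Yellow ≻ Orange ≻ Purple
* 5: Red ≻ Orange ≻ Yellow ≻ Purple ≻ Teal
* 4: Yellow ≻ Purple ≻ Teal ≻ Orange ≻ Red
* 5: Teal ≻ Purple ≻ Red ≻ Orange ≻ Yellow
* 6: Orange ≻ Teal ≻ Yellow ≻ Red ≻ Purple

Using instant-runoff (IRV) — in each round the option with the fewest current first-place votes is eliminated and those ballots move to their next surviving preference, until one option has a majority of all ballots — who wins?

Round 1: Yellow 4, Orange 10, Teal 9, Red 13, Purple 0. Purple eliminated.
Round 2: Yellow 4, Orange 10, Teal 9, Red 13. Yellow eliminated.
Round 3: Orange 10, Teal 13, Red 13. Orange eliminated.
Round 4: Teal 19, Red 17. Teal has a majority (≥19).

Teal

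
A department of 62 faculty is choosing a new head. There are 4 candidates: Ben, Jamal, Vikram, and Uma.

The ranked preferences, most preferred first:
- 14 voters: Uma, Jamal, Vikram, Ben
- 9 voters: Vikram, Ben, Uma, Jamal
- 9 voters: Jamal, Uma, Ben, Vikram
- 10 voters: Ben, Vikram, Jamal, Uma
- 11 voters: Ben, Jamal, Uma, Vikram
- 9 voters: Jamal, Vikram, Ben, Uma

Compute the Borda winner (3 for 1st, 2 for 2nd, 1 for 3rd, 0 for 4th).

Jamal

Ben: 14×0 + 9×2 + 9×1 + 10×3 + 11×3 + 9×1 = 99
Jamal: 14×2 + 9×0 + 9×3 + 10×1 + 11×2 + 9×3 = 114
Vikram: 14×1 + 9×3 + 9×0 + 10×2 + 11×0 + 9×2 = 79
Uma: 14×3 + 9×1 + 9×2 + 10×0 + 11×1 + 9×0 = 80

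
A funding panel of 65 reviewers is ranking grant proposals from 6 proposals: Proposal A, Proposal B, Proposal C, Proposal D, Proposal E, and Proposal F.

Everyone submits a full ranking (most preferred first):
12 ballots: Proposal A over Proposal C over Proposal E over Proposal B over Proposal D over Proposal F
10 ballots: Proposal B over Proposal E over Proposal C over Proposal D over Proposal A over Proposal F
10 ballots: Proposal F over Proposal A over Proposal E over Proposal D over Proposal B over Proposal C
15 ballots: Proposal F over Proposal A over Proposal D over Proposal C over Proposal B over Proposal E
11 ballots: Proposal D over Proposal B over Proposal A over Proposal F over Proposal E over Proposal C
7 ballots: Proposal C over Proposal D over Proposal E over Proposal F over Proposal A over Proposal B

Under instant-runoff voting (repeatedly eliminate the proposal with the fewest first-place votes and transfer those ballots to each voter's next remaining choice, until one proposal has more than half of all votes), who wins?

Round 1: Proposal A 12, Proposal B 10, Proposal C 7, Proposal D 11, Proposal E 0, Proposal F 25. Proposal E eliminated.
Round 2: Proposal A 12, Proposal B 10, Proposal C 7, Proposal D 11, Proposal F 25. Proposal C eliminated.
Round 3: Proposal A 12, Proposal B 10, Proposal D 18, Proposal F 25. Proposal B eliminated.
Round 4: Proposal A 12, Proposal D 28, Proposal F 25. Proposal A eliminated.
Round 5: Proposal D 40, Proposal F 25. Proposal D has a majority (≥33).

Proposal D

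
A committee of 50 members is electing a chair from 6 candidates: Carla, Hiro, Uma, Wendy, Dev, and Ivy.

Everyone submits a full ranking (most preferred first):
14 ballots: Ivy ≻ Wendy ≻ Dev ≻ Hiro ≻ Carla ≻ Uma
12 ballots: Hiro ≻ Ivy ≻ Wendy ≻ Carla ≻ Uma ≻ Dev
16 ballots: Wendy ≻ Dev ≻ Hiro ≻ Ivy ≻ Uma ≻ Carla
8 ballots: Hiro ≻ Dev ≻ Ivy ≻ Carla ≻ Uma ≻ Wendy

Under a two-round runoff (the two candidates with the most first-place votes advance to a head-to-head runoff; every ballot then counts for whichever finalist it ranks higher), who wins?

Wendy

Round 1 first-place votes: Carla 0, Hiro 20, Uma 0, Wendy 16, Dev 0, Ivy 14. Hiro and Wendy advance.
Runoff: Hiro is ranked above Wendy on 20 ballots, Wendy above Hiro on 30.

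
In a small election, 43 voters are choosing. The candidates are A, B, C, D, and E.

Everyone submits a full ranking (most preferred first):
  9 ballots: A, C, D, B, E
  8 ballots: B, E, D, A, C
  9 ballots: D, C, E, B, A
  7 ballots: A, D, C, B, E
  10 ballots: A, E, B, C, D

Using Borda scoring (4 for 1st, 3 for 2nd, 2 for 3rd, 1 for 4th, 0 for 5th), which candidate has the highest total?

A

A: 9×4 + 8×1 + 9×0 + 7×4 + 10×4 = 112
B: 9×1 + 8×4 + 9×1 + 7×1 + 10×2 = 77
C: 9×3 + 8×0 + 9×3 + 7×2 + 10×1 = 78
D: 9×2 + 8×2 + 9×4 + 7×3 + 10×0 = 91
E: 9×0 + 8×3 + 9×2 + 7×0 + 10×3 = 72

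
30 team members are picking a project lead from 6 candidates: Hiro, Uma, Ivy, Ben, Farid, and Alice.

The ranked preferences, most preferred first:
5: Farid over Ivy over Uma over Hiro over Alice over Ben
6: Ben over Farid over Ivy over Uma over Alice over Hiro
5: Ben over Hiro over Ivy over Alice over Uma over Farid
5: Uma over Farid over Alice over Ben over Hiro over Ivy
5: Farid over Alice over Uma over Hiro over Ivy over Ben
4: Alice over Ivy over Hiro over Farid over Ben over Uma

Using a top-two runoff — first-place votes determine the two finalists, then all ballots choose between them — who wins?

Farid

Round 1 first-place votes: Hiro 0, Uma 5, Ivy 0, Ben 11, Farid 10, Alice 4. Ben and Farid advance.
Runoff: Ben is ranked above Farid on 11 ballots, Farid above Ben on 19.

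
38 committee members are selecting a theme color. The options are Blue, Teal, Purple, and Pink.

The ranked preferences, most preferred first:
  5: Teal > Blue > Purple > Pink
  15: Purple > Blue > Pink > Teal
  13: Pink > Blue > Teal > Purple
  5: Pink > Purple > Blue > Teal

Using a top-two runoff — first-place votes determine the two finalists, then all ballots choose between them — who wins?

Purple

Round 1 first-place votes: Blue 0, Teal 5, Purple 15, Pink 18. Pink and Purple advance.
Runoff: Pink is ranked above Purple on 18 ballots, Purple above Pink on 20.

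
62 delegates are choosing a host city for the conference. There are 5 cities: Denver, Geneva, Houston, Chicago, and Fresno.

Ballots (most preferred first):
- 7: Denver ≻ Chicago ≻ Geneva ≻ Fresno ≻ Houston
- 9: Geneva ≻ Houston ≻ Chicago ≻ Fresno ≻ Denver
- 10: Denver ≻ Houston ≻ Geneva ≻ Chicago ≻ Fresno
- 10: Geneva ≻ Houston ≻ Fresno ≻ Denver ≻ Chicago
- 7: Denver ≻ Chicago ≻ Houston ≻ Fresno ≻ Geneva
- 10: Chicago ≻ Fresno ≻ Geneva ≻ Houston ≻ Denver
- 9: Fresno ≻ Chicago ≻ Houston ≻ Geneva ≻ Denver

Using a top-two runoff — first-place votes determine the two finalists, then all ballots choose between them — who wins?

Round 1 first-place votes: Denver 24, Geneva 19, Houston 0, Chicago 10, Fresno 9. Denver and Geneva advance.
Runoff: Denver is ranked above Geneva on 24 ballots, Geneva above Denver on 38.

Geneva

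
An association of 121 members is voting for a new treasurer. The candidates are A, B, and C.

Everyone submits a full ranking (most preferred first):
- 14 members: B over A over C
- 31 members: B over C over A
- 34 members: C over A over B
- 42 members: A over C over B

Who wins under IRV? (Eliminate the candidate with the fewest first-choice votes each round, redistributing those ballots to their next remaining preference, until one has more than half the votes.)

Round 1: A 42, B 45, C 34. C eliminated.
Round 2: A 76, B 45. A has a majority (≥61).

A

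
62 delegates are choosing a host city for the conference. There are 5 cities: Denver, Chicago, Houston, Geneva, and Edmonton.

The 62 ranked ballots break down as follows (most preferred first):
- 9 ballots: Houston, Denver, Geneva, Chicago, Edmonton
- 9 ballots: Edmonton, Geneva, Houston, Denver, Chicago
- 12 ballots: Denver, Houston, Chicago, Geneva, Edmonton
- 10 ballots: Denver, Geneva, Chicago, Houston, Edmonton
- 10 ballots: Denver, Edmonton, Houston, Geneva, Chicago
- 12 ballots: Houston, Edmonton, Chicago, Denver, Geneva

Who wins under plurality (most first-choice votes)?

Denver

First-place votes: Denver 32, Chicago 0, Houston 21, Geneva 0, Edmonton 9.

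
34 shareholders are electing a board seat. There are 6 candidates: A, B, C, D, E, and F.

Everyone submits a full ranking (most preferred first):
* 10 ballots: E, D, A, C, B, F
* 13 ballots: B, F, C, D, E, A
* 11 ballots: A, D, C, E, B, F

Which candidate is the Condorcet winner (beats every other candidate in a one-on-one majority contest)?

D

D vs A: 23–11
D vs B: 21–13
D vs C: 21–13
D vs E: 24–10
D vs F: 21–13
D beats every other candidate.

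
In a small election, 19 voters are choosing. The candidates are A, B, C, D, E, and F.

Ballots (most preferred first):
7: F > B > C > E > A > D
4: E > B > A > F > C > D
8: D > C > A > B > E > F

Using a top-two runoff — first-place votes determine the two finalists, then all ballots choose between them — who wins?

Round 1 first-place votes: A 0, B 0, C 0, D 8, E 4, F 7. D and F advance.
Runoff: D is ranked above F on 8 ballots, F above D on 11.

F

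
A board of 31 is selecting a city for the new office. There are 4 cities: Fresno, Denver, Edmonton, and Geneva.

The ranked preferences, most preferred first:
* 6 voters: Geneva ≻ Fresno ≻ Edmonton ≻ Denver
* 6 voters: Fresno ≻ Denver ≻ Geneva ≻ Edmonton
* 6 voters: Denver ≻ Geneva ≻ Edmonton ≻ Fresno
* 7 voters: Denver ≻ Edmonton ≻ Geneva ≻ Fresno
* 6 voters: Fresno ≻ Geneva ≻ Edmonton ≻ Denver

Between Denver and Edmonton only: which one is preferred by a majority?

Denver is ranked above Edmonton on 19 ballots; Edmonton above Denver on 12.

Denver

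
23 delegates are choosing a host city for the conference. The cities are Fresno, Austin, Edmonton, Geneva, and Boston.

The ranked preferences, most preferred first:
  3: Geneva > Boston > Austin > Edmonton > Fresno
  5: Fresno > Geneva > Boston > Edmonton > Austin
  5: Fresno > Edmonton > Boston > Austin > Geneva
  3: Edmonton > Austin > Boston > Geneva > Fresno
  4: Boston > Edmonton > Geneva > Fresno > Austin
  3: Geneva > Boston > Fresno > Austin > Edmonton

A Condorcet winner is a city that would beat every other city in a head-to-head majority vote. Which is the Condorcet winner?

Boston

Boston vs Fresno: 13–10
Boston vs Austin: 20–3
Boston vs Edmonton: 15–8
Boston vs Geneva: 12–11
Boston beats every other city.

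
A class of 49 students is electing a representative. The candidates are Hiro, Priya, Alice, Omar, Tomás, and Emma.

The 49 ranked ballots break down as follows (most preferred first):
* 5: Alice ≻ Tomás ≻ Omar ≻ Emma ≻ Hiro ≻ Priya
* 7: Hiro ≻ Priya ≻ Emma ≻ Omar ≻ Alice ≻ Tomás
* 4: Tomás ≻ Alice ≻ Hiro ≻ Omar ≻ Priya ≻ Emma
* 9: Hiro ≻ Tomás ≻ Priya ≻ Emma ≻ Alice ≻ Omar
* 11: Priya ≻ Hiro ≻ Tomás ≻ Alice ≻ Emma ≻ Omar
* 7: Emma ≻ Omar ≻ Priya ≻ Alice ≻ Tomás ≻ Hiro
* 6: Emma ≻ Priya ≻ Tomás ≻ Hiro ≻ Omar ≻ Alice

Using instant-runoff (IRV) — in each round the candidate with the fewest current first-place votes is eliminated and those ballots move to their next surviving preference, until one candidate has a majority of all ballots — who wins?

Round 1: Hiro 16, Priya 11, Alice 5, Omar 0, Tomás 4, Emma 13. Omar eliminated.
Round 2: Hiro 16, Priya 11, Alice 5, Tomás 4, Emma 13. Tomás eliminated.
Round 3: Hiro 16, Priya 11, Alice 9, Emma 13. Alice eliminated.
Round 4: Hiro 20, Priya 11, Emma 18. Priya eliminated.
Round 5: Hiro 31, Emma 18. Hiro has a majority (≥25).

Hiro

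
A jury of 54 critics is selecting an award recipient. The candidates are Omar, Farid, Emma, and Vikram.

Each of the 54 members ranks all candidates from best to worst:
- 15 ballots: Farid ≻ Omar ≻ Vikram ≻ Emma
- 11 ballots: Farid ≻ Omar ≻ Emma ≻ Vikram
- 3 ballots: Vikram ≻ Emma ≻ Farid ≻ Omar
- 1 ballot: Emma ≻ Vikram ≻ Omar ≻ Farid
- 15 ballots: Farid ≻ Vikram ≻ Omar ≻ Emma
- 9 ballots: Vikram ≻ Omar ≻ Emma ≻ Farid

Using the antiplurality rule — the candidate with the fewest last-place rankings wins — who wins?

Last-place votes: Omar 3, Farid 10, Emma 30, Vikram 11.

Omar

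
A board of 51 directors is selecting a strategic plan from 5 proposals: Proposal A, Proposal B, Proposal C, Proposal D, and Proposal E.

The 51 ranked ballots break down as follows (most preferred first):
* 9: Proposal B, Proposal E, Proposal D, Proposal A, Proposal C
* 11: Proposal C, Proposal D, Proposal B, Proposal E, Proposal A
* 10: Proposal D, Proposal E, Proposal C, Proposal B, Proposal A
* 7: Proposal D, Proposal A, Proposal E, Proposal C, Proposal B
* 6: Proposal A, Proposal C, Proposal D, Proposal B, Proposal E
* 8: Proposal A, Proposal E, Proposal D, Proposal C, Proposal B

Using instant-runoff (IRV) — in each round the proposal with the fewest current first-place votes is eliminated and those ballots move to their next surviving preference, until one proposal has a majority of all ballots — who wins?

Proposal D

Round 1: Proposal A 14, Proposal B 9, Proposal C 11, Proposal D 17, Proposal E 0. Proposal E eliminated.
Round 2: Proposal A 14, Proposal B 9, Proposal C 11, Proposal D 17. Proposal B eliminated.
Round 3: Proposal A 14, Proposal C 11, Proposal D 26. Proposal D has a majority (≥26).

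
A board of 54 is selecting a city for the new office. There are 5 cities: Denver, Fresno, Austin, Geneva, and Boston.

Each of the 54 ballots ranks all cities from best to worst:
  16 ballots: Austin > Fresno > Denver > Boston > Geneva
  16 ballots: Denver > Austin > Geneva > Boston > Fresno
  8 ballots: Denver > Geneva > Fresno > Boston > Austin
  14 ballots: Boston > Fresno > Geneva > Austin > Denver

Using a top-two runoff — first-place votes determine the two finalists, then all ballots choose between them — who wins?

Austin

Round 1 first-place votes: Denver 24, Fresno 0, Austin 16, Geneva 0, Boston 14. Denver and Austin advance.
Runoff: Denver is ranked above Austin on 24 ballots, Austin above Denver on 30.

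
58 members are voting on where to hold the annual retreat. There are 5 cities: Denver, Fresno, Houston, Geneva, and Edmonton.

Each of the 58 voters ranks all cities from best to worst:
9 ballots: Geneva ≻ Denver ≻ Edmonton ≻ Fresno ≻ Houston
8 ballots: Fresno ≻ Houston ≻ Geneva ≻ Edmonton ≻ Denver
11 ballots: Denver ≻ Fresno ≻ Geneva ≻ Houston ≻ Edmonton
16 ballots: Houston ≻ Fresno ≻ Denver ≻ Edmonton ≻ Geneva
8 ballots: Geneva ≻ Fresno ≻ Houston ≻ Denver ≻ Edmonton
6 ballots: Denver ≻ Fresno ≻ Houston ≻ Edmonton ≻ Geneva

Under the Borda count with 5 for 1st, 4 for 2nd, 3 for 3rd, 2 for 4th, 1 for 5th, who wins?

Denver: 9×4 + 8×1 + 11×5 + 16×3 + 8×2 + 6×5 = 193
Fresno: 9×2 + 8×5 + 11×4 + 16×4 + 8×4 + 6×4 = 222
Houston: 9×1 + 8×4 + 11×2 + 16×5 + 8×3 + 6×3 = 185
Geneva: 9×5 + 8×3 + 11×3 + 16×1 + 8×5 + 6×1 = 164
Edmonton: 9×3 + 8×2 + 11×1 + 16×2 + 8×1 + 6×2 = 106

Fresno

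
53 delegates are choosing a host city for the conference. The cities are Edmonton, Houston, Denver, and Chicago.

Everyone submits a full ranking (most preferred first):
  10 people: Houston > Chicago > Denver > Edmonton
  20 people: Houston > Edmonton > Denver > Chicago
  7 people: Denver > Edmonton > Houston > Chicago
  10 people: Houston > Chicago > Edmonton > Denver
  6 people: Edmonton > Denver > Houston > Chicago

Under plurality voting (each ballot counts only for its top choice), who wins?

First-place votes: Edmonton 6, Houston 40, Denver 7, Chicago 0.

Houston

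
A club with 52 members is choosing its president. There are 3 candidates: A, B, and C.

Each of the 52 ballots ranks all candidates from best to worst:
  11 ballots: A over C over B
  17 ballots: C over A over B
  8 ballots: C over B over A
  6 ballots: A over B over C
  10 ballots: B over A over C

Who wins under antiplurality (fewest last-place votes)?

Last-place votes: A 8, B 28, C 16.

A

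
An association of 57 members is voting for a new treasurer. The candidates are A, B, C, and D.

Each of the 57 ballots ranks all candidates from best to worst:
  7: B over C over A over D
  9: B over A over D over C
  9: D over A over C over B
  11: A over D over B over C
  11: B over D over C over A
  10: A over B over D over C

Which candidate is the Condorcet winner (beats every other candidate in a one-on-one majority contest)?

A

A vs B: 30–27
A vs C: 39–18
A vs D: 37–20
A beats every other candidate.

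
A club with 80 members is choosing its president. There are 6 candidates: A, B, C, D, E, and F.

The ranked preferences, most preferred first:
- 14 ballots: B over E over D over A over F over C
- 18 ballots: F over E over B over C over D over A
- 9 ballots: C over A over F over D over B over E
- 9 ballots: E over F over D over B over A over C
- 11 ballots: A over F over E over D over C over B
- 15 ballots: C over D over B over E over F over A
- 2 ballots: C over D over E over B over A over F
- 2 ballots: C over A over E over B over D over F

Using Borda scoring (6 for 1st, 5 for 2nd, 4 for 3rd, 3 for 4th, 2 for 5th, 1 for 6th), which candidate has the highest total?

E

A: 14×3 + 18×1 + 9×5 + 9×2 + 11×6 + 15×1 + 2×2 + 2×5 = 218
B: 14×6 + 18×4 + 9×2 + 9×3 + 11×1 + 15×4 + 2×3 + 2×3 = 284
C: 14×1 + 18×3 + 9×6 + 9×1 + 11×2 + 15×6 + 2×6 + 2×6 = 267
D: 14×4 + 18×2 + 9×3 + 9×4 + 11×3 + 15×5 + 2×5 + 2×2 = 277
E: 14×5 + 18×5 + 9×1 + 9×6 + 11×4 + 15×3 + 2×4 + 2×4 = 328
F: 14×2 + 18×6 + 9×4 + 9×5 + 11×5 + 15×2 + 2×1 + 2×1 = 306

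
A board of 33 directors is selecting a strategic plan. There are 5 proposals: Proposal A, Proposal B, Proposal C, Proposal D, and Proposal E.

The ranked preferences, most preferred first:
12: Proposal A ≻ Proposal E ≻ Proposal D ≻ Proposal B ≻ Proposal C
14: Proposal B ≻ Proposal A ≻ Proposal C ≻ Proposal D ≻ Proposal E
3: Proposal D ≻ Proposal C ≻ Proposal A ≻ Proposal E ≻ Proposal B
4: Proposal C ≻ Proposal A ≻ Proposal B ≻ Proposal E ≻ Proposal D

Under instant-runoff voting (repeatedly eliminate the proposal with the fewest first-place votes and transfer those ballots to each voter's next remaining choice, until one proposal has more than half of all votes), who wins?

Round 1: Proposal A 12, Proposal B 14, Proposal C 4, Proposal D 3, Proposal E 0. Proposal E eliminated.
Round 2: Proposal A 12, Proposal B 14, Proposal C 4, Proposal D 3. Proposal D eliminated.
Round 3: Proposal A 12, Proposal B 14, Proposal C 7. Proposal C eliminated.
Round 4: Proposal A 19, Proposal B 14. Proposal A has a majority (≥17).

Proposal A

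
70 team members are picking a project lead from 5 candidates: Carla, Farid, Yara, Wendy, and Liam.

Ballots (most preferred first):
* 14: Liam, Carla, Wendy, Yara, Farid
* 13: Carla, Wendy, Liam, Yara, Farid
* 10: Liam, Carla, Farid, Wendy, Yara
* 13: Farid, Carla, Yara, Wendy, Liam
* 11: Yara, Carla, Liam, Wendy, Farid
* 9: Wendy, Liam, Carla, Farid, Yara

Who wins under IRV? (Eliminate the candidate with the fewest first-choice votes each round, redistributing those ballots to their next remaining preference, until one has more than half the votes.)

Carla

Round 1: Carla 13, Farid 13, Yara 11, Wendy 9, Liam 24. Wendy eliminated.
Round 2: Carla 13, Farid 13, Yara 11, Liam 33. Yara eliminated.
Round 3: Carla 24, Farid 13, Liam 33. Farid eliminated.
Round 4: Carla 37, Liam 33. Carla has a majority (≥36).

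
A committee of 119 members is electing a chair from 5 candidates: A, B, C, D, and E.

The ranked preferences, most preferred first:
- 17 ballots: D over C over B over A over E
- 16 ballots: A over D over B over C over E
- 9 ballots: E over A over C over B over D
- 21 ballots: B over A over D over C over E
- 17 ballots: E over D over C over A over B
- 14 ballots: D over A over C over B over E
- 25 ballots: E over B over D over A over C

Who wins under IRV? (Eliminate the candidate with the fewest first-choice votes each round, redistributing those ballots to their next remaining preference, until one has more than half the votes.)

Round 1: A 16, B 21, C 0, D 31, E 51. C eliminated.
Round 2: A 16, B 21, D 31, E 51. A eliminated.
Round 3: B 21, D 47, E 51. B eliminated.
Round 4: D 68, E 51. D has a majority (≥60).

D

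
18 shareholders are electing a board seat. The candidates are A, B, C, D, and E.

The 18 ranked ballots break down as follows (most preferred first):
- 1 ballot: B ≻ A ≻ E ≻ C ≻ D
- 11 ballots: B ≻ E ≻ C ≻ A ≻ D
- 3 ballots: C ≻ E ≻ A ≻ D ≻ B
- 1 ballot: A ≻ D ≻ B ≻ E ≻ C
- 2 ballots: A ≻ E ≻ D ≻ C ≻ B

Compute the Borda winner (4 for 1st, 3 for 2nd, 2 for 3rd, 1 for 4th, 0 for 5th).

A: 1×3 + 11×1 + 3×2 + 1×4 + 2×4 = 32
B: 1×4 + 11×4 + 3×0 + 1×2 + 2×0 = 50
C: 1×1 + 11×2 + 3×4 + 1×0 + 2×1 = 37
D: 1×0 + 11×0 + 3×1 + 1×3 + 2×2 = 10
E: 1×2 + 11×3 + 3×3 + 1×1 + 2×3 = 51

E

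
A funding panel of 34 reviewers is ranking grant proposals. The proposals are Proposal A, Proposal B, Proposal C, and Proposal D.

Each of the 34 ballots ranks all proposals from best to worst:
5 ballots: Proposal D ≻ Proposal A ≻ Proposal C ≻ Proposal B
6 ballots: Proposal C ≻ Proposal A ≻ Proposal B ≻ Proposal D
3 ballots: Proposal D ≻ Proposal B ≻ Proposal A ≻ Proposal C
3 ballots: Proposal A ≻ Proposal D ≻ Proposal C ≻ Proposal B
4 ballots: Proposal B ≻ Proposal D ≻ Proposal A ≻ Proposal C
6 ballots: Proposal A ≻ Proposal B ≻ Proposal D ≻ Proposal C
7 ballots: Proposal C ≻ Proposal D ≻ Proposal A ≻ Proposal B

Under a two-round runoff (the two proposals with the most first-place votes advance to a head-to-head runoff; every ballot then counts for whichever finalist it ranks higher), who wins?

Proposal A

Round 1 first-place votes: Proposal A 9, Proposal B 4, Proposal C 13, Proposal D 8. Proposal C and Proposal A advance.
Runoff: Proposal C is ranked above Proposal A on 13 ballots, Proposal A above Proposal C on 21.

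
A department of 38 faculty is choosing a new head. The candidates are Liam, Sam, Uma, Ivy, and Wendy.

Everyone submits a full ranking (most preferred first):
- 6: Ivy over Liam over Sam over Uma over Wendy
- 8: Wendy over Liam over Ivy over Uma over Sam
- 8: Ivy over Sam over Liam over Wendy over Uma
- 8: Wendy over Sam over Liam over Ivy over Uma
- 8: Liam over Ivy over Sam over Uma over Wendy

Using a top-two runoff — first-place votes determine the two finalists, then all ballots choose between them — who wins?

Round 1 first-place votes: Liam 8, Sam 0, Uma 0, Ivy 14, Wendy 16. Wendy and Ivy advance.
Runoff: Wendy is ranked above Ivy on 16 ballots, Ivy above Wendy on 22.

Ivy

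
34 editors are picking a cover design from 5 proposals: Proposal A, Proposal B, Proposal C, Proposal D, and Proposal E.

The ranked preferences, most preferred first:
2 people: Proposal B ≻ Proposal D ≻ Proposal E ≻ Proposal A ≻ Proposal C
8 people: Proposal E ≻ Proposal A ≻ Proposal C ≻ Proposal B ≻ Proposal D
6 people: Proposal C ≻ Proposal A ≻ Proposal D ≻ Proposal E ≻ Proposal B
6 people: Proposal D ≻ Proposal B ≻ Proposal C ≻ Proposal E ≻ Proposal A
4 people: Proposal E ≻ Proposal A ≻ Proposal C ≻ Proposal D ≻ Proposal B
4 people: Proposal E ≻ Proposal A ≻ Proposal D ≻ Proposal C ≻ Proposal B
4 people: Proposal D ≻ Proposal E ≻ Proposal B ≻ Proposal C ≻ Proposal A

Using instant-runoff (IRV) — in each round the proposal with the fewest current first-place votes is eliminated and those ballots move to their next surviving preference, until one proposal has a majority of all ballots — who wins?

Proposal D

Round 1: Proposal A 0, Proposal B 2, Proposal C 6, Proposal D 10, Proposal E 16. Proposal A eliminated.
Round 2: Proposal B 2, Proposal C 6, Proposal D 10, Proposal E 16. Proposal B eliminated.
Round 3: Proposal C 6, Proposal D 12, Proposal E 16. Proposal C eliminated.
Round 4: Proposal D 18, Proposal E 16. Proposal D has a majority (≥18).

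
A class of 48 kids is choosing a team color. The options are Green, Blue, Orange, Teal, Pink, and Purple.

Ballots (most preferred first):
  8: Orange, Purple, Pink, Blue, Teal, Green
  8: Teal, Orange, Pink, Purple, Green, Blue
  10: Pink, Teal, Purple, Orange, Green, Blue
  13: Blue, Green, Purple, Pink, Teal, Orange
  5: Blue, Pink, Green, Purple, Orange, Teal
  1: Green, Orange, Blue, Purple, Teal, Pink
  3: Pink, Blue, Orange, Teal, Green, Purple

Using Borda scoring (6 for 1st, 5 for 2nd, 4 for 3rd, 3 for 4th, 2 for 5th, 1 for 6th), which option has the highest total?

Pink

Green: 8×1 + 8×2 + 10×2 + 13×5 + 5×4 + 1×6 + 3×2 = 141
Blue: 8×3 + 8×1 + 10×1 + 13×6 + 5×6 + 1×4 + 3×5 = 169
Orange: 8×6 + 8×5 + 10×3 + 13×1 + 5×2 + 1×5 + 3×4 = 158
Teal: 8×2 + 8×6 + 10×5 + 13×2 + 5×1 + 1×2 + 3×3 = 156
Pink: 8×4 + 8×4 + 10×6 + 13×3 + 5×5 + 1×1 + 3×6 = 207
Purple: 8×5 + 8×3 + 10×4 + 13×4 + 5×3 + 1×3 + 3×1 = 177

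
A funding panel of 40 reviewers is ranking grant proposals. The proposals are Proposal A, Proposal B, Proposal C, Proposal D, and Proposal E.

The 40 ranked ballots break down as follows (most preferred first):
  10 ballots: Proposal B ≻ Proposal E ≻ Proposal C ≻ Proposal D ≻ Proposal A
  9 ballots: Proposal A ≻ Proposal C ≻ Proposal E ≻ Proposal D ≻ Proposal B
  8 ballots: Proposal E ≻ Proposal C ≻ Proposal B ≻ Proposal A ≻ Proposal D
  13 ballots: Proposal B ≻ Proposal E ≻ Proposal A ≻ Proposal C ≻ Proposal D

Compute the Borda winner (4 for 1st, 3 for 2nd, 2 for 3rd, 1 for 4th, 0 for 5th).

Proposal A: 10×0 + 9×4 + 8×1 + 13×2 = 70
Proposal B: 10×4 + 9×0 + 8×2 + 13×4 = 108
Proposal C: 10×2 + 9×3 + 8×3 + 13×1 = 84
Proposal D: 10×1 + 9×1 + 8×0 + 13×0 = 19
Proposal E: 10×3 + 9×2 + 8×4 + 13×3 = 119

Proposal E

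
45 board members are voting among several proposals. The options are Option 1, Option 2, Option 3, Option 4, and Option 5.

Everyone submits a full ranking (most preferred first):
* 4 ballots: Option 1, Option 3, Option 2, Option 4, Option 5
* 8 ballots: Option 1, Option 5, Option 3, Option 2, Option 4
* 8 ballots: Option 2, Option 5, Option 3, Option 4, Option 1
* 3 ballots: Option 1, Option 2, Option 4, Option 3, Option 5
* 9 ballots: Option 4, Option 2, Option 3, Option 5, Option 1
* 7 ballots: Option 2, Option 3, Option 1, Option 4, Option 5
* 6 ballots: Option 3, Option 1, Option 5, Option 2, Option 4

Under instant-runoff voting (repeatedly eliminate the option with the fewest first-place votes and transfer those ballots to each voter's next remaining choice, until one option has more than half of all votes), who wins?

Option 2

Round 1: Option 1 15, Option 2 15, Option 3 6, Option 4 9, Option 5 0. Option 5 eliminated.
Round 2: Option 1 15, Option 2 15, Option 3 6, Option 4 9. Option 3 eliminated.
Round 3: Option 1 21, Option 2 15, Option 4 9. Option 4 eliminated.
Round 4: Option 1 21, Option 2 24. Option 2 has a majority (≥23).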